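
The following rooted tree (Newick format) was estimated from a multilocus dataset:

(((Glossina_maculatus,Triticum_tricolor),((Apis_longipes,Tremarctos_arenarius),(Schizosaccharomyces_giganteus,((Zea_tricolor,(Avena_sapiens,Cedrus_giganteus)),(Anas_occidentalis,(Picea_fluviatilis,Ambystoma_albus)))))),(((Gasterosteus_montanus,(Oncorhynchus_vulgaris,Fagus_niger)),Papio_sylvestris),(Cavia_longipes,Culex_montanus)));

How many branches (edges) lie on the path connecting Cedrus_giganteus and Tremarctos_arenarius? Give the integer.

The MRCA of Cedrus_giganteus and Tremarctos_arenarius is the node subtending ((Apis_longipes,Tremarctos_arenarius),(Schizosaccharomyces_giganteus,((Zea_tricolor,(Avena_sapiens,Cedrus_giganteus)),(Anas_occidentalis,(Picea_fluviatilis,Ambystoma_albus))))).
From Cedrus_giganteus up to that node: 5 branches. From Tremarctos_arenarius up to the same node: 2 branches. Total: 5 + 2 = 7.

7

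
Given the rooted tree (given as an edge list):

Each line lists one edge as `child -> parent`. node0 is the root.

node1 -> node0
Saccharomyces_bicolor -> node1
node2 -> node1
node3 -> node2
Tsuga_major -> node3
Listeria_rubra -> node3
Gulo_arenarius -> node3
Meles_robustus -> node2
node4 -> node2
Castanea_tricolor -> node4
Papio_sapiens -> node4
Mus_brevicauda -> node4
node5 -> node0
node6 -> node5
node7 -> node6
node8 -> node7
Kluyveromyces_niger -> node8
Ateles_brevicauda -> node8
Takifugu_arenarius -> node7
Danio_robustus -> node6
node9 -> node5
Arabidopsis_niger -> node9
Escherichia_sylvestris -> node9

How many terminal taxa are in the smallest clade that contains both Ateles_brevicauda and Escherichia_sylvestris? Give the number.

6

The MRCA of Ateles_brevicauda and Escherichia_sylvestris is the node subtending ((((Kluyveromyces_niger,Ateles_brevicauda),Takifugu_arenarius),Danio_robustus),(Arabidopsis_niger,Escherichia_sylvestris)).
That clade contains 6 terminal taxa: Arabidopsis_niger, Ateles_brevicauda, Danio_robustus, Escherichia_sylvestris, Kluyveromyces_niger, Takifugu_arenarius.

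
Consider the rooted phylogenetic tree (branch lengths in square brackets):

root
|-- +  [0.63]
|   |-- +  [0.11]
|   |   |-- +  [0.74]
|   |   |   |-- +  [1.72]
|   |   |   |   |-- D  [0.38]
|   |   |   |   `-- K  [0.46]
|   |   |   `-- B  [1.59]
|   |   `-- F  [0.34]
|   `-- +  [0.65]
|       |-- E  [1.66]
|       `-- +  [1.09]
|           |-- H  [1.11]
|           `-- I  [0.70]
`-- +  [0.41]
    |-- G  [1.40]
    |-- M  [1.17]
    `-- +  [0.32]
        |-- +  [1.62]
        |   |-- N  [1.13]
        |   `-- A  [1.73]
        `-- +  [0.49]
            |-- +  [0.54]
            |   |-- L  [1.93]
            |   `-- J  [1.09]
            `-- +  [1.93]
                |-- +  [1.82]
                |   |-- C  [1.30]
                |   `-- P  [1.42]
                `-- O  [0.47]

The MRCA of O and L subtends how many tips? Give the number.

5

The MRCA of O and L is the node subtending ((L,J),((C,P),O)).
That clade contains 5 terminal taxa: C, J, L, O, P.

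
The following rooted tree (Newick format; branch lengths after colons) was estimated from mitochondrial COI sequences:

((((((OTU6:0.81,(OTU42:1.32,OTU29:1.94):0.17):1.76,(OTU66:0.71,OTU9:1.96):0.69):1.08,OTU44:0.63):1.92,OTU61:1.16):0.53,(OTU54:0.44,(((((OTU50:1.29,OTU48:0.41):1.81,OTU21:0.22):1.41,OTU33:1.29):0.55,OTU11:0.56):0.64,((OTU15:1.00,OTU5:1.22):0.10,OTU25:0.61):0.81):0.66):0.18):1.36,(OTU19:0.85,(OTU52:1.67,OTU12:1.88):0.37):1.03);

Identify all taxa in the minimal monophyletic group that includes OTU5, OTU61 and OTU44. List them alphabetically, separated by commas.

Tracing OTU5: it sits inside (OTU15,OTU5).
Tracing OTU61: it sits inside ((((OTU6,(OTU42,OTU29)),(OTU66,OTU9)),OTU44),OTU61).
Tracing OTU44: it sits inside (((OTU6,(OTU42,OTU29)),(OTU66,OTU9)),OTU44).
The smallest clade enclosing all 3 is (((((OTU6,(OTU42,OTU29)),(OTU66,OTU9)),OTU44),OTU61),(OTU54,(((((OTU50,OTU48),OTU21),OTU33),OTU11),((OTU15,OTU5),OTU25)))); the answer is its 16 terminal taxa in alphabetical order.

OTU11, OTU15, OTU21, OTU25, OTU29, OTU33, OTU42, OTU44, OTU48, OTU5, OTU50, OTU54, OTU6, OTU61, OTU66, OTU9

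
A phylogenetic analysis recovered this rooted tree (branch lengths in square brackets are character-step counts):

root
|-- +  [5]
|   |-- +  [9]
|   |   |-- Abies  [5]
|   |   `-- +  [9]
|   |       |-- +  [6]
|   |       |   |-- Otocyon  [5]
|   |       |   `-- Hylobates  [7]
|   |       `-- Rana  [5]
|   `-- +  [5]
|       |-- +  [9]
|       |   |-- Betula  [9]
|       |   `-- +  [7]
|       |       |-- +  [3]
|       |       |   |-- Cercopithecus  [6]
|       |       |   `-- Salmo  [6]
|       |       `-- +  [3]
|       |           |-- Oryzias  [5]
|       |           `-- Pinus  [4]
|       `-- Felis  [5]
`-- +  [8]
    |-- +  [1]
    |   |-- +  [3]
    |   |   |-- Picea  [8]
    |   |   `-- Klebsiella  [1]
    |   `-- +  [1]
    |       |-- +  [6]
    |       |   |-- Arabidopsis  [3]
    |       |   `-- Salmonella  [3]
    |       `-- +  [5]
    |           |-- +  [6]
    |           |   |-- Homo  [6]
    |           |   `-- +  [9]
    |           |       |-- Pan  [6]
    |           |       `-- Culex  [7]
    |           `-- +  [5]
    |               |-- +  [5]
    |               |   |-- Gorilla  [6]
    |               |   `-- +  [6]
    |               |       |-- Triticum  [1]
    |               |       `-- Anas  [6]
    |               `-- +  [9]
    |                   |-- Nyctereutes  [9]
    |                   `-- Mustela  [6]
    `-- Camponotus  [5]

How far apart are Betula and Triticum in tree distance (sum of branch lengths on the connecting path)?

60

The path runs Betula → … → MRCA → … → Triticum; the MRCA is the root of the tree.
Branch lengths along that path: 9 + 9 + 5 + 5 + 8 + 1 + 1 + 5 + 5 + 5 + 6 + 1 = 60.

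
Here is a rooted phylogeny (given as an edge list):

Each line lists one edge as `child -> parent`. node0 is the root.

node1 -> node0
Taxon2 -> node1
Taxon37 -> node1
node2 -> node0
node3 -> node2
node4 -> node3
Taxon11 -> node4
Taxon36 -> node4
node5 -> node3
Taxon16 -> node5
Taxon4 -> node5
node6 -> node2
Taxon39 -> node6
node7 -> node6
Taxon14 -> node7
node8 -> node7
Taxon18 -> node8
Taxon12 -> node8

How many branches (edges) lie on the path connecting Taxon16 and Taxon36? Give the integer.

4

The MRCA of Taxon16 and Taxon36 is the node subtending ((Taxon11,Taxon36),(Taxon16,Taxon4)).
From Taxon16 up to that node: 2 branches. From Taxon36 up to the same node: 2 branches. Total: 2 + 2 = 4.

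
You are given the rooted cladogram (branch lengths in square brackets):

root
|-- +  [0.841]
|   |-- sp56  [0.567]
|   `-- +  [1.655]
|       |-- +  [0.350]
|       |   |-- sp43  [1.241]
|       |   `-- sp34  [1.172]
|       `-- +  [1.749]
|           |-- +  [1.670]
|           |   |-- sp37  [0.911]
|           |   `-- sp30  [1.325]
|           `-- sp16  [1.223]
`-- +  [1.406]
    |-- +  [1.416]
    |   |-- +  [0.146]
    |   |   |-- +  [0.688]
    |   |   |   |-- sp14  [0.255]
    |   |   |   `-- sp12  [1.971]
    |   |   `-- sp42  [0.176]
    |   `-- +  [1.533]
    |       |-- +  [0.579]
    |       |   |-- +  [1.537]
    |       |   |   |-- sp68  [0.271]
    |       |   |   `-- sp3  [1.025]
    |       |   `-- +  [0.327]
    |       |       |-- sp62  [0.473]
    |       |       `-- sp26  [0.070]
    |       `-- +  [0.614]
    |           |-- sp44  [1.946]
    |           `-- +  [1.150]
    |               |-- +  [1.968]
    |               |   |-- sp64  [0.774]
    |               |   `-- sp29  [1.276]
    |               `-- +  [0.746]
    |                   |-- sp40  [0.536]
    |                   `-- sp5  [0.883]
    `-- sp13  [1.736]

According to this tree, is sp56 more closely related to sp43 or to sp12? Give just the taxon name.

sp43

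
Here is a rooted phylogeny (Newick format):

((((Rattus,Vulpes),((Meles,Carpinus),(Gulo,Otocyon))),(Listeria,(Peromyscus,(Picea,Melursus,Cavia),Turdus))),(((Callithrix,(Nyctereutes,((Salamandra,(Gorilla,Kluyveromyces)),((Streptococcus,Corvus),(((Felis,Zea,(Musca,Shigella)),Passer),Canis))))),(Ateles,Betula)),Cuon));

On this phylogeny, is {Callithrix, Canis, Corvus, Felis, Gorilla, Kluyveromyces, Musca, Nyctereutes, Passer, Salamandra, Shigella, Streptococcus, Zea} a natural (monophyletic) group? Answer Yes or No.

Yes

The most recent common ancestor of these taxa subtends (Callithrix,(Nyctereutes,((Salamandra,(Gorilla,Kluyveromyces)),((Streptococcus,Corvus),(((Felis,Zea,(Musca,Shigella)),Passer),Canis))))).
That clade has exactly 13 tips — every listed taxon and nothing else — so the group is monophyletic.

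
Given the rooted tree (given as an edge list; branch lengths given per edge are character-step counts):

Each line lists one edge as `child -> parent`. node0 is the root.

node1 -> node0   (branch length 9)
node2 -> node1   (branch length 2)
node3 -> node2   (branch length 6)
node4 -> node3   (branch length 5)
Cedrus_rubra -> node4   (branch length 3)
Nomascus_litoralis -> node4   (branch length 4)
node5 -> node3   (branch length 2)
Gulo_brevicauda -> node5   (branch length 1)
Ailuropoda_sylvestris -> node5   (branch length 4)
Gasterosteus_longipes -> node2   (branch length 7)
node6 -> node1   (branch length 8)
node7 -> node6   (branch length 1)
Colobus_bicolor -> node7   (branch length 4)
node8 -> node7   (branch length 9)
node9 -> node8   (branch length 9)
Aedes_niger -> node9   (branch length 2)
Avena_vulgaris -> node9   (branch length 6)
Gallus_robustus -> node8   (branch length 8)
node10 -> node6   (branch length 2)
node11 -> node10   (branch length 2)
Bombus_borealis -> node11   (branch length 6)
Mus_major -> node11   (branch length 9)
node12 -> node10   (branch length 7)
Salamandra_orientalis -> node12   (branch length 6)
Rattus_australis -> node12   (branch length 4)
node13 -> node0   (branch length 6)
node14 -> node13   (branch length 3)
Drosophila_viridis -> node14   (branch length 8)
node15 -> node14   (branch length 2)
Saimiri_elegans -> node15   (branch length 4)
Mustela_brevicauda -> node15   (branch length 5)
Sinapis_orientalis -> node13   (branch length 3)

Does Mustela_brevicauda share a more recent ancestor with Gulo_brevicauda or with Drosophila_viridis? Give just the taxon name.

Drosophila_viridis

The MRCA of Mustela_brevicauda and Drosophila_viridis subtends (Drosophila_viridis,(Saimiri_elegans,Mustela_brevicauda)) (3 taxa).
The MRCA of Mustela_brevicauda and Gulo_brevicauda is the root, subtending the entire tree (17 taxa).
The first is nested inside the second, so Mustela_brevicauda shares a more recent common ancestor with Drosophila_viridis.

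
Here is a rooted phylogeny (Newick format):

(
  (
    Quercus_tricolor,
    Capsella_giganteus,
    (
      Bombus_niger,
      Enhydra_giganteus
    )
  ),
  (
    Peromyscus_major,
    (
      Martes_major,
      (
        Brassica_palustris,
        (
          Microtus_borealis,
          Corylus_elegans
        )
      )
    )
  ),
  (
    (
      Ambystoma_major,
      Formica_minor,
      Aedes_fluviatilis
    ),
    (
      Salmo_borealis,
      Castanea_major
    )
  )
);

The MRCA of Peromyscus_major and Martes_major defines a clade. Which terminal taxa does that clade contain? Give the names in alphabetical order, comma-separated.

Tracing Peromyscus_major: it sits inside (Peromyscus_major,(Martes_major,(Brassica_palustris,(Microtus_borealis,Corylus_elegans)))).
Tracing Martes_major: it sits inside (Martes_major,(Brassica_palustris,(Microtus_borealis,Corylus_elegans))).
The smallest clade enclosing both is (Peromyscus_major,(Martes_major,(Brassica_palustris,(Microtus_borealis,Corylus_elegans)))); the answer is its 5 terminal taxa in alphabetical order.

Brassica_palustris, Corylus_elegans, Martes_major, Microtus_borealis, Peromyscus_major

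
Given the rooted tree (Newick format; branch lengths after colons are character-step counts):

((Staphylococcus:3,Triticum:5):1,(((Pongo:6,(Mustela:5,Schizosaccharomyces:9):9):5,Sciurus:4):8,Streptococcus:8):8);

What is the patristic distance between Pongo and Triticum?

33

The path runs Pongo → … → MRCA → … → Triticum; the MRCA is the root of the tree.
Branch lengths along that path: 6 + 5 + 8 + 8 + 1 + 5 = 33.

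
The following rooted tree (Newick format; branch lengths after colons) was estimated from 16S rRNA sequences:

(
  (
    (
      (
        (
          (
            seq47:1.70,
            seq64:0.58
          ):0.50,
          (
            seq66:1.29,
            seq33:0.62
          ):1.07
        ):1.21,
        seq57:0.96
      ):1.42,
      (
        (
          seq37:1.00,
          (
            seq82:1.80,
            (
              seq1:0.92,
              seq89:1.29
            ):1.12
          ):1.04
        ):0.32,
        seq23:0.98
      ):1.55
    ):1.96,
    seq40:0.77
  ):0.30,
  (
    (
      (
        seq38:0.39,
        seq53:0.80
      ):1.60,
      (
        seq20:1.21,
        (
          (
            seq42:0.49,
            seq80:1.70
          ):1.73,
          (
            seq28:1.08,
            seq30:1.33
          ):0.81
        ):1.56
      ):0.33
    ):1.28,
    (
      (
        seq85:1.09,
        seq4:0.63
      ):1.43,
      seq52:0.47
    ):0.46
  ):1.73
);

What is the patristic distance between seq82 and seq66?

The path runs seq82 → … → MRCA → … → seq66; the MRCA is the node subtending ((((seq47,seq64),(seq66,seq33)),seq57),((seq37,(seq82,(seq1,seq89))),seq23)).
Branch lengths along that path: 1.80 + 1.04 + 0.32 + 1.55 + 1.42 + 1.21 + 1.07 + 1.29 = 9.70.

9.70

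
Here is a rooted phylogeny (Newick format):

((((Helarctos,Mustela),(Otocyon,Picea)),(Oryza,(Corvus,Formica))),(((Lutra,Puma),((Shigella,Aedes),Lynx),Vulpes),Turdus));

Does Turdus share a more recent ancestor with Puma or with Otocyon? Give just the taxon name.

Puma

The MRCA of Turdus and Puma subtends (((Lutra,Puma),((Shigella,Aedes),Lynx),Vulpes),Turdus) (7 taxa).
The MRCA of Turdus and Otocyon is the root, subtending the entire tree (14 taxa).
The first is nested inside the second, so Turdus shares a more recent common ancestor with Puma.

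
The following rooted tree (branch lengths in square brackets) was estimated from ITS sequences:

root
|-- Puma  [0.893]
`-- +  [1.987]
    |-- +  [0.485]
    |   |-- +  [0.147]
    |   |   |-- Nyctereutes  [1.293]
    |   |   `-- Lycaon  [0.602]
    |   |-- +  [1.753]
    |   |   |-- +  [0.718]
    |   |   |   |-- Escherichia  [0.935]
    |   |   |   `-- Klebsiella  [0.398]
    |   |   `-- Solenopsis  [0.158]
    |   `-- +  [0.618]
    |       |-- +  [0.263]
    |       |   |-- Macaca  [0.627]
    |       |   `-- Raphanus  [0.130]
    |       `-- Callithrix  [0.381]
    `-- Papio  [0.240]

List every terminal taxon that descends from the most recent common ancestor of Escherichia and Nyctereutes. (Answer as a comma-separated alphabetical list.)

Tracing Escherichia: it sits inside (Escherichia,Klebsiella).
Tracing Nyctereutes: it sits inside (Nyctereutes,Lycaon).
The smallest clade enclosing both is ((Nyctereutes,Lycaon),((Escherichia,Klebsiella),Solenopsis),((Macaca,Raphanus),Callithrix)); the answer is its 8 terminal taxa in alphabetical order.

Callithrix, Escherichia, Klebsiella, Lycaon, Macaca, Nyctereutes, Raphanus, Solenopsis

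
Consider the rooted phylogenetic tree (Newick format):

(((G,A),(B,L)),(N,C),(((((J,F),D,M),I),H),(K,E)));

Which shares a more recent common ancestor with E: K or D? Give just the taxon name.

K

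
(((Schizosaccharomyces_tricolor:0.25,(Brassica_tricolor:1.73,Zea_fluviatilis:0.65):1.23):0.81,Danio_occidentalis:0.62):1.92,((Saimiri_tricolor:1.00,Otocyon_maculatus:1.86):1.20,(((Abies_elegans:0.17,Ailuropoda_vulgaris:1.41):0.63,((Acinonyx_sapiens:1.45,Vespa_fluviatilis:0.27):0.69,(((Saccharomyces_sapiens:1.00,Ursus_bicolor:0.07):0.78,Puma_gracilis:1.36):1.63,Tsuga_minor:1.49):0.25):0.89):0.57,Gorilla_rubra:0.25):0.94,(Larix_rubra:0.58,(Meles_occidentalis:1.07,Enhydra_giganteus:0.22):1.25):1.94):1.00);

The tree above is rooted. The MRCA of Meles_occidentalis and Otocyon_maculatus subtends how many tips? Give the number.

14

The MRCA of Meles_occidentalis and Otocyon_maculatus is the node subtending ((Saimiri_tricolor,Otocyon_maculatus),(((Abies_elegans,Ailuropoda_vulgaris),((Acinonyx_sapiens,Vespa_fluviatilis),(((Saccharomyces_sapiens,Ursus_bicolor),Puma_gracilis),Tsuga_minor))),Gorilla_rubra),(Larix_rubra,(Meles_occidentalis,Enhydra_giganteus))).
That clade contains 14 terminal taxa: Abies_elegans, Acinonyx_sapiens, Ailuropoda_vulgaris, Enhydra_giganteus, Gorilla_rubra, Larix_rubra, Meles_occidentalis, Otocyon_maculatus, Puma_gracilis, Saccharomyces_sapiens, Saimiri_tricolor, Tsuga_minor, Ursus_bicolor, Vespa_fluviatilis.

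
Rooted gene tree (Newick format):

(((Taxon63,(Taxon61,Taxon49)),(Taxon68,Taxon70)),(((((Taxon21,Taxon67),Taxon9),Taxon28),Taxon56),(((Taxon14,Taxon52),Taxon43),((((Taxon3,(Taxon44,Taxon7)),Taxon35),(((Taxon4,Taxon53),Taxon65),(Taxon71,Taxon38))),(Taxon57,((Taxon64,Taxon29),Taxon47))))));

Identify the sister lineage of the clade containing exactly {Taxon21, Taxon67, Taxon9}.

Taxon28

The clade containing exactly {Taxon21, Taxon67, Taxon9} attaches to the tree at the node subtending (((Taxon21,Taxon67),Taxon9),Taxon28).
The other lineage descending from that same node — the sister group — is the single tip Taxon28.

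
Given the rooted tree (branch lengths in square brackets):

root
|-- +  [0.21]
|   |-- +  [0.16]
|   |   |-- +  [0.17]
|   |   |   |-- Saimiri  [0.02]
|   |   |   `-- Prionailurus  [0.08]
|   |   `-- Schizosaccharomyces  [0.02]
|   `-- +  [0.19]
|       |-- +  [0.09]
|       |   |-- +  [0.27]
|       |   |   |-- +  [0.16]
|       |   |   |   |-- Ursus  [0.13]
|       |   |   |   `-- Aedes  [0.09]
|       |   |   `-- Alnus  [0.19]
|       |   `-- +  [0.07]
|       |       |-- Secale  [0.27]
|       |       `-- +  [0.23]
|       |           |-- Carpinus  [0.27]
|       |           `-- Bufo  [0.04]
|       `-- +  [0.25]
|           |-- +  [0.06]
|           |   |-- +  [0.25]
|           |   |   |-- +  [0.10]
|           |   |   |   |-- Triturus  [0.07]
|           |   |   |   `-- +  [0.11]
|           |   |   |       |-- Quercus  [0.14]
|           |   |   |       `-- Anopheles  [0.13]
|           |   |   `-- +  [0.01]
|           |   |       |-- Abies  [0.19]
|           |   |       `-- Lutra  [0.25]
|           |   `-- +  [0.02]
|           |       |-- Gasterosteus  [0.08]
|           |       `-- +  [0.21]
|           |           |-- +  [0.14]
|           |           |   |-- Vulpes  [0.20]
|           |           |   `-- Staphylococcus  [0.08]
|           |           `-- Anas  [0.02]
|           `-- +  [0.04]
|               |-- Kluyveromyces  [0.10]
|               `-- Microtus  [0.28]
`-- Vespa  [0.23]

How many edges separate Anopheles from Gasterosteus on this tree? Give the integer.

The MRCA of Anopheles and Gasterosteus is the node subtending (((Triturus,(Quercus,Anopheles)),(Abies,Lutra)),(Gasterosteus,((Vulpes,Staphylococcus),Anas))).
From Anopheles up to that node: 4 branches. From Gasterosteus up to the same node: 2 branches. Total: 4 + 2 = 6.

6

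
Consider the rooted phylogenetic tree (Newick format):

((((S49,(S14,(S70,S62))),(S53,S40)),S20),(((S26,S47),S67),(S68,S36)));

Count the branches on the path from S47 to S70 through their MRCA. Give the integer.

10

The MRCA of S47 and S70 is the root of the tree.
From S47 up to that node: 4 branches. From S70 up to the same node: 6 branches. Total: 4 + 6 = 10.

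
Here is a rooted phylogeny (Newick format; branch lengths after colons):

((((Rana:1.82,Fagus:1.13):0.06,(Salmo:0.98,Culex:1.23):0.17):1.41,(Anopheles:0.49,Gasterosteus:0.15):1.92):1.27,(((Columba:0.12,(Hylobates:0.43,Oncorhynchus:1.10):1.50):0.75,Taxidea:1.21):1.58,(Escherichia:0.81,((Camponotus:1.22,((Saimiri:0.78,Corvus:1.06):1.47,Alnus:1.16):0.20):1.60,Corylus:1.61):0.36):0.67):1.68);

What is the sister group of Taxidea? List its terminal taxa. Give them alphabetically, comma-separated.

Columba, Hylobates, Oncorhynchus

Taxidea attaches to the tree at the node subtending ((Columba,(Hylobates,Oncorhynchus)),Taxidea).
The other lineage descending from that same node — the sister group — is (Columba,(Hylobates,Oncorhynchus)); its 3 tips in alphabetical order are the answer.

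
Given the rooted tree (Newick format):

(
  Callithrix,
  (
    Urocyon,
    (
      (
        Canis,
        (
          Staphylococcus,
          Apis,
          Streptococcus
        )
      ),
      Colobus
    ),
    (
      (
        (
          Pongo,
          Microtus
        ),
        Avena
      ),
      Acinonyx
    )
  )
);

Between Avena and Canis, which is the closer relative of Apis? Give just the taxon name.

The MRCA of Apis and Canis subtends (Canis,(Staphylococcus,Apis,Streptococcus)) (4 taxa).
The MRCA of Apis and Avena subtends (Urocyon,((Canis,(Staphylococcus,Apis,Streptococcus)),Colobus),(((Pongo,Microtus),Avena),Acinonyx)) (10 taxa).
The first is nested inside the second, so Apis shares a more recent common ancestor with Canis.

Canis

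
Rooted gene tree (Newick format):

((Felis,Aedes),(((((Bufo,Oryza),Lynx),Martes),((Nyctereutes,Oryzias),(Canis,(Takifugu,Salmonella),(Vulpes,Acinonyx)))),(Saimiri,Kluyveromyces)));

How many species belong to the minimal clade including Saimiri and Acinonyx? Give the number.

13

The MRCA of Saimiri and Acinonyx is the node subtending (((((Bufo,Oryza),Lynx),Martes),((Nyctereutes,Oryzias),(Canis,(Takifugu,Salmonella),(Vulpes,Acinonyx)))),(Saimiri,Kluyveromyces)).
That clade contains 13 terminal taxa: Acinonyx, Bufo, Canis, Kluyveromyces, Lynx, Martes, Nyctereutes, Oryza, Oryzias, Saimiri, Salmonella, Takifugu, Vulpes.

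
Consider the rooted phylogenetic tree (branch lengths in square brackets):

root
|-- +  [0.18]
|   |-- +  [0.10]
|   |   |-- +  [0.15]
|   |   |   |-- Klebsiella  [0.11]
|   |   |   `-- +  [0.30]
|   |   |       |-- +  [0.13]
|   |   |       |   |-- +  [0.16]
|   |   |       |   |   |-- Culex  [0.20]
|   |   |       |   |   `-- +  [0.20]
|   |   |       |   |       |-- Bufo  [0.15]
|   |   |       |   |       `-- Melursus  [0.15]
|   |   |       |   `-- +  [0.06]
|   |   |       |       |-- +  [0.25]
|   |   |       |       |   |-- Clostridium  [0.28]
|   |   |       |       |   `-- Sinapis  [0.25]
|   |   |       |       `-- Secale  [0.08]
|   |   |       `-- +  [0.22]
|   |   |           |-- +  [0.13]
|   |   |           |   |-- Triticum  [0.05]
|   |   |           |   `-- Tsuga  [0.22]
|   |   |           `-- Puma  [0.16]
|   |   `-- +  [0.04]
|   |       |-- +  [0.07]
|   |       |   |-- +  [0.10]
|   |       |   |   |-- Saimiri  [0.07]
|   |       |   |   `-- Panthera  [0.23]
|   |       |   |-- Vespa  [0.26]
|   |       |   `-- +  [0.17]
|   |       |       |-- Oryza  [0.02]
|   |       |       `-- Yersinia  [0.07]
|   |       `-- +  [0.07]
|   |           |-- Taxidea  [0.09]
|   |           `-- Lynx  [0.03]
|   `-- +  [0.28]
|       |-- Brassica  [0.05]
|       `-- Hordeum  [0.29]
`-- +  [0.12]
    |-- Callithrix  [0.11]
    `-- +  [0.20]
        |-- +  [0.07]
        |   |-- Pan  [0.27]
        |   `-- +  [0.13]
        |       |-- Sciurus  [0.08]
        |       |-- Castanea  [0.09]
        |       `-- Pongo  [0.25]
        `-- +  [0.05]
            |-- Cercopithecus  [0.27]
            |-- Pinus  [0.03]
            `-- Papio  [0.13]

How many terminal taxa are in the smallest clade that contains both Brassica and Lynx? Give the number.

The MRCA of Brassica and Lynx is the node subtending (((Klebsiella,(((Culex,(Bufo,Melursus)),((Clostridium,Sinapis),Secale)),((Triticum,Tsuga),Puma))),(((Saimiri,Panthera),Vespa,(Oryza,Yersinia)),(Taxidea,Lynx))),(Brassica,Hordeum)).
That clade contains 19 terminal taxa: Brassica, Bufo, Clostridium, Culex, Hordeum, Klebsiella, Lynx, Melursus, Oryza, Panthera, Puma, Saimiri, Secale, Sinapis, Taxidea, Triticum, Tsuga, Vespa, Yersinia.

19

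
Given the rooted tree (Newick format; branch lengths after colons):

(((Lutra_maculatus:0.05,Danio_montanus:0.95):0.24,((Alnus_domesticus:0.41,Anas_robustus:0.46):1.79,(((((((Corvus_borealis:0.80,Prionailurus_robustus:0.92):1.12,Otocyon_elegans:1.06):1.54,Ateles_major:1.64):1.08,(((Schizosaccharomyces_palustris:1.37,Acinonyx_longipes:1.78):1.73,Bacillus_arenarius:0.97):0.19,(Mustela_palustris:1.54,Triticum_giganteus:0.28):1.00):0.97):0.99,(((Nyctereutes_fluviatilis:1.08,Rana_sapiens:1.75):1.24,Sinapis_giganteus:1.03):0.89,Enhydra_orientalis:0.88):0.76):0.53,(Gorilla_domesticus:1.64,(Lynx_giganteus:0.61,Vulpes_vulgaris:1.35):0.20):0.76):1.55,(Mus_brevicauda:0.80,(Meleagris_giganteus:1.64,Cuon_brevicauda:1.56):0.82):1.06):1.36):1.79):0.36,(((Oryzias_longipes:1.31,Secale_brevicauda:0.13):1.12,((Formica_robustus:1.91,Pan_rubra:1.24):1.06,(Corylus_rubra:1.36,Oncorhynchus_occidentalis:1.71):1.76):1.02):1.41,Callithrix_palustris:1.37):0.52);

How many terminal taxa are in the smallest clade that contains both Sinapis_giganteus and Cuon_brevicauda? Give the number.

The MRCA of Sinapis_giganteus and Cuon_brevicauda is the node subtending (((((((Corvus_borealis,Prionailurus_robustus),Otocyon_elegans),Ateles_major),(((Schizosaccharomyces_palustris,Acinonyx_longipes),Bacillus_arenarius),(Mustela_palustris,Triticum_giganteus))),(((Nyctereutes_fluviatilis,Rana_sapiens),Sinapis_giganteus),Enhydra_orientalis)),(Gorilla_domesticus,(Lynx_giganteus,Vulpes_vulgaris))),(Mus_brevicauda,(Meleagris_giganteus,Cuon_brevicauda))).
That clade contains 19 terminal taxa: Acinonyx_longipes, Ateles_major, Bacillus_arenarius, Corvus_borealis, Cuon_brevicauda, Enhydra_orientalis, Gorilla_domesticus, Lynx_giganteus, Meleagris_giganteus, Mus_brevicauda, Mustela_palustris, Nyctereutes_fluviatilis, Otocyon_elegans, Prionailurus_robustus, Rana_sapiens, Schizosaccharomyces_palustris, Sinapis_giganteus, Triticum_giganteus, Vulpes_vulgaris.

19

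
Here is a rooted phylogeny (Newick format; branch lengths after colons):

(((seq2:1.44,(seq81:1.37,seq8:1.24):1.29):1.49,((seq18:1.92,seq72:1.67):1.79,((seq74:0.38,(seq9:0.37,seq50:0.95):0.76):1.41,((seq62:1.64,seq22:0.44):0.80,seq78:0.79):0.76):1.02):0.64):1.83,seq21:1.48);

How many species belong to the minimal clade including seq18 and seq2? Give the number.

The MRCA of seq18 and seq2 is the node subtending ((seq2,(seq81,seq8)),((seq18,seq72),((seq74,(seq9,seq50)),((seq62,seq22),seq78)))).
That clade contains 11 terminal taxa: seq18, seq2, seq22, seq50, seq62, seq72, seq74, seq78, seq8, seq81, seq9.

11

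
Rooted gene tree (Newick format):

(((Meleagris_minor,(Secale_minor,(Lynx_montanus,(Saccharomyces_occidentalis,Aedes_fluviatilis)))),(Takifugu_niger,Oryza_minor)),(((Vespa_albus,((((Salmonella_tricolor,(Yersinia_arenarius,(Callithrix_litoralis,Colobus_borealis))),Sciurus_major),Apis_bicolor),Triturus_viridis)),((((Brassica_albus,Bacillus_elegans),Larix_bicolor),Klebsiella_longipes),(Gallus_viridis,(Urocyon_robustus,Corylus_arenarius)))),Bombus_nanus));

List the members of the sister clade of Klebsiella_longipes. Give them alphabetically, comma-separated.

Bacillus_elegans, Brassica_albus, Larix_bicolor

Klebsiella_longipes attaches to the tree at the node subtending (((Brassica_albus,Bacillus_elegans),Larix_bicolor),Klebsiella_longipes).
The other lineage descending from that same node — the sister group — is ((Brassica_albus,Bacillus_elegans),Larix_bicolor); its 3 tips in alphabetical order are the answer.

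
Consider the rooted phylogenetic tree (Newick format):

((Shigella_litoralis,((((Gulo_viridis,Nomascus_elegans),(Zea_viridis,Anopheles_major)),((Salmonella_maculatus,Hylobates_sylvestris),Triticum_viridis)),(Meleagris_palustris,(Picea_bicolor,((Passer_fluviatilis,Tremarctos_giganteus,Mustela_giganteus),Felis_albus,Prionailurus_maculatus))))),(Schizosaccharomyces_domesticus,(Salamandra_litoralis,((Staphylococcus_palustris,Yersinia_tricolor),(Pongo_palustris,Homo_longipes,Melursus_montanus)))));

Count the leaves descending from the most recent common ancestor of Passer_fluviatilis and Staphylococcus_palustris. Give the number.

22

The MRCA of Passer_fluviatilis and Staphylococcus_palustris is the root, so the clade is the entire tree.
That clade contains 22 terminal taxa: Anopheles_major, Felis_albus, Gulo_viridis, Homo_longipes, Hylobates_sylvestris, Meleagris_palustris, Melursus_montanus, Mustela_giganteus, Nomascus_elegans, Passer_fluviatilis, Picea_bicolor, Pongo_palustris, Prionailurus_maculatus, Salamandra_litoralis, Salmonella_maculatus, Schizosaccharomyces_domesticus, Shigella_litoralis, Staphylococcus_palustris, Tremarctos_giganteus, Triticum_viridis, Yersinia_tricolor, Zea_viridis.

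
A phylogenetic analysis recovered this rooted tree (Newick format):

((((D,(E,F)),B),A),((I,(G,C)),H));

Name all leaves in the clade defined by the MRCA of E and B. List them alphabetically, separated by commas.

Tracing E: it sits inside (E,F).
Tracing B: it sits inside ((D,(E,F)),B).
The smallest clade enclosing both is ((D,(E,F)),B); the answer is its 4 terminal taxa in alphabetical order.

B, D, E, F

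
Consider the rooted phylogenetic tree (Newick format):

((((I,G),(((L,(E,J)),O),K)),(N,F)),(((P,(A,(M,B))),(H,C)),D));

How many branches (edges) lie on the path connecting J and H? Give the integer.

11

The MRCA of J and H is the root of the tree.
From J up to that node: 7 branches. From H up to the same node: 4 branches. Total: 7 + 4 = 11.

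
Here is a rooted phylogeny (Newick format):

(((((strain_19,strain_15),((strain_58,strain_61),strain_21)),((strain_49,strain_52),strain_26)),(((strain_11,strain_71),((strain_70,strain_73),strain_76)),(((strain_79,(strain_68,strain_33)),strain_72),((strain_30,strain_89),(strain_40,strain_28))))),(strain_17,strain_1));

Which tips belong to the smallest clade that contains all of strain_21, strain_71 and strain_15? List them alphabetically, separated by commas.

strain_11, strain_15, strain_19, strain_21, strain_26, strain_28, strain_30, strain_33, strain_40, strain_49, strain_52, strain_58, strain_61, strain_68, strain_70, strain_71, strain_72, strain_73, strain_76, strain_79, strain_89

Tracing strain_21: it sits inside ((strain_58,strain_61),strain_21).
Tracing strain_71: it sits inside (strain_11,strain_71).
Tracing strain_15: it sits inside (strain_19,strain_15).
The smallest clade enclosing all 3 is ((((strain_19,strain_15),((strain_58,strain_61),strain_21)),((strain_49,strain_52),strain_26)),(((strain_11,strain_71),((strain_70,strain_73),strain_76)),(((strain_79,(strain_68,strain_33)),strain_72),((strain_30,strain_89),(strain_40,strain_28))))); the answer is its 21 terminal taxa in alphabetical order.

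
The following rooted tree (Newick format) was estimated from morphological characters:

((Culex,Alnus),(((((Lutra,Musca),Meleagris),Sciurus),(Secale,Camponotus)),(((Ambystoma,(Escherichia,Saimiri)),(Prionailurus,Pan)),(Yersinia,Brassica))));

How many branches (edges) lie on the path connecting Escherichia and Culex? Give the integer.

The MRCA of Escherichia and Culex is the root of the tree.
From Escherichia up to that node: 6 branches. From Culex up to the same node: 2 branches. Total: 6 + 2 = 8.

8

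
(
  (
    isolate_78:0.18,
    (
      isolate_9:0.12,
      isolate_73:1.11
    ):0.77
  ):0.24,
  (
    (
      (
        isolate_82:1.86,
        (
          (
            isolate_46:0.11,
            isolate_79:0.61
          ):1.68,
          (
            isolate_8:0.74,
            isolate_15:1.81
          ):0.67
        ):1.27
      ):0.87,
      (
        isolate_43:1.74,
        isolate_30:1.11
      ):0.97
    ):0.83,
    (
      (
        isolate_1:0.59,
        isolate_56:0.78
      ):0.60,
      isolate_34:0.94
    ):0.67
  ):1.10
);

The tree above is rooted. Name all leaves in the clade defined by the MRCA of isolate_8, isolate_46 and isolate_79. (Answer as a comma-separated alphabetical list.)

Tracing isolate_8: it sits inside (isolate_8,isolate_15).
Tracing isolate_46: it sits inside (isolate_46,isolate_79).
Tracing isolate_79: it sits inside (isolate_46,isolate_79).
The smallest clade enclosing all 3 is ((isolate_46,isolate_79),(isolate_8,isolate_15)); the answer is its 4 terminal taxa in alphabetical order.

isolate_15, isolate_46, isolate_79, isolate_8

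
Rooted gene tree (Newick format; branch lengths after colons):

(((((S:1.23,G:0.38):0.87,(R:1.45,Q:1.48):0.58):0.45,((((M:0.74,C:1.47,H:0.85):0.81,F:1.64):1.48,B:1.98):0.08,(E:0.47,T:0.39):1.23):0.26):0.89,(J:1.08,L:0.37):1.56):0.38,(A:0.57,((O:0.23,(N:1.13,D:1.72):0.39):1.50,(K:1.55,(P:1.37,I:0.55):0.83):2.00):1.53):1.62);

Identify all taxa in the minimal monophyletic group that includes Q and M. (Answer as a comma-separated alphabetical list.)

B, C, E, F, G, H, M, Q, R, S, T

Tracing Q: it sits inside (R,Q).
Tracing M: it sits inside (M,C,H).
The smallest clade enclosing both is (((S,G),(R,Q)),((((M,C,H),F),B),(E,T))); the answer is its 11 terminal taxa in alphabetical order.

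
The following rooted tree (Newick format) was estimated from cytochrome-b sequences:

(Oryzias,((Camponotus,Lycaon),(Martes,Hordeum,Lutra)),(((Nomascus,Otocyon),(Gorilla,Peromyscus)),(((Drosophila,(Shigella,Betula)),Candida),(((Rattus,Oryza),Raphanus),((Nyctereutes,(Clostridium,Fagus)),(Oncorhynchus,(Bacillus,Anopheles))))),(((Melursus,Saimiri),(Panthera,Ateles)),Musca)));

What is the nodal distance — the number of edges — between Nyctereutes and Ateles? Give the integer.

9

The MRCA of Nyctereutes and Ateles is the node subtending (((Nomascus,Otocyon),(Gorilla,Peromyscus)),(((Drosophila,(Shigella,Betula)),Candida),(((Rattus,Oryza),Raphanus),((Nyctereutes,(Clostridium,Fagus)),(Oncorhynchus,(Bacillus,Anopheles))))),(((Melursus,Saimiri),(Panthera,Ateles)),Musca)).
From Nyctereutes up to that node: 5 branches. From Ateles up to the same node: 4 branches. Total: 5 + 4 = 9.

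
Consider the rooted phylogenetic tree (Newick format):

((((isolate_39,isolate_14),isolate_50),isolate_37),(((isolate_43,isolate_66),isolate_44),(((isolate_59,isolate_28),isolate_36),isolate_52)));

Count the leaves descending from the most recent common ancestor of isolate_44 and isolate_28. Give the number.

7

The MRCA of isolate_44 and isolate_28 is the node subtending (((isolate_43,isolate_66),isolate_44),(((isolate_59,isolate_28),isolate_36),isolate_52)).
That clade contains 7 terminal taxa: isolate_28, isolate_36, isolate_43, isolate_44, isolate_52, isolate_59, isolate_66.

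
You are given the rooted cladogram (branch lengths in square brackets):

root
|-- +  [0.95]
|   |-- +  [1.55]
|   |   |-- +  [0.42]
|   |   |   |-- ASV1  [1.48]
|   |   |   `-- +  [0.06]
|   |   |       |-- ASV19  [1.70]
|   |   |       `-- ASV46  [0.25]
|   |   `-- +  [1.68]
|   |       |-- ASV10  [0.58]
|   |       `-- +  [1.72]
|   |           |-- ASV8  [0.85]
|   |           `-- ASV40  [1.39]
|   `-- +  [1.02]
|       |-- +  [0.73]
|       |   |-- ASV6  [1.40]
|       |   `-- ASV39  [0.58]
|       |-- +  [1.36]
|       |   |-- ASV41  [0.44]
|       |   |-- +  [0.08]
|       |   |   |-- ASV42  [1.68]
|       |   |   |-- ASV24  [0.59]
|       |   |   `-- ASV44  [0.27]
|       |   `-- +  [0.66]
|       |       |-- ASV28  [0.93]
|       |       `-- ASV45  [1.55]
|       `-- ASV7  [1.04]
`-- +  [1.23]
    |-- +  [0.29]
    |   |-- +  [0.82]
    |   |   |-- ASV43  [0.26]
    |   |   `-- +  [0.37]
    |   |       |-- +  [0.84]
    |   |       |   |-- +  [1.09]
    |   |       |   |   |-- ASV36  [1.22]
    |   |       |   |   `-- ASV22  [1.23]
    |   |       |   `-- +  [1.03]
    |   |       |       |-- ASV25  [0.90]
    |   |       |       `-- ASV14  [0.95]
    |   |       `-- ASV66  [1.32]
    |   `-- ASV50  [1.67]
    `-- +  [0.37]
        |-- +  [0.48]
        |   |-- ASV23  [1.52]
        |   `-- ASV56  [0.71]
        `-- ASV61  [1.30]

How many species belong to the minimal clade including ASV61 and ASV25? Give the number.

10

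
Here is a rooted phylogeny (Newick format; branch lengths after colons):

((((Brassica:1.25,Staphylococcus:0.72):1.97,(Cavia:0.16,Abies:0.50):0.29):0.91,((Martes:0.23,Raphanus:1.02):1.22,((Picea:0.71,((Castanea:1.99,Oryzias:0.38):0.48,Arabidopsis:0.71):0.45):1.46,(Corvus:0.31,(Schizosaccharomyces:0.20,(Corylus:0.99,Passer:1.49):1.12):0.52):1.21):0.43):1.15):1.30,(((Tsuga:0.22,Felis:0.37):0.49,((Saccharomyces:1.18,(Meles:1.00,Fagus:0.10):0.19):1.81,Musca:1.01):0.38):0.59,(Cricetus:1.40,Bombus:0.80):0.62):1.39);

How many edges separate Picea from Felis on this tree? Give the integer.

The MRCA of Picea and Felis is the root of the tree.
From Picea up to that node: 5 branches. From Felis up to the same node: 4 branches. Total: 5 + 4 = 9.

9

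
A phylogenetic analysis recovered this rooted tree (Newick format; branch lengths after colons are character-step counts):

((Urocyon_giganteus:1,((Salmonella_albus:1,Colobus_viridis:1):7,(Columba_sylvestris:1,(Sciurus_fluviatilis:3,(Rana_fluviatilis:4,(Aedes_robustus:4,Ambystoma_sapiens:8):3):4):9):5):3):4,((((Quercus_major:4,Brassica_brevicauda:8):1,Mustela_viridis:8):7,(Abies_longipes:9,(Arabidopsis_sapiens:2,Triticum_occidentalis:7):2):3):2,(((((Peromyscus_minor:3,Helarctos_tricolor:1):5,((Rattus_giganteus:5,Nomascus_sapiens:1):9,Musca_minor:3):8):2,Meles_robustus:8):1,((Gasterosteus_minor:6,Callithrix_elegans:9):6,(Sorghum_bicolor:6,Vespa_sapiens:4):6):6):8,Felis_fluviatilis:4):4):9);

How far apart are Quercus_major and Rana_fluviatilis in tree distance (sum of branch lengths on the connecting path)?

52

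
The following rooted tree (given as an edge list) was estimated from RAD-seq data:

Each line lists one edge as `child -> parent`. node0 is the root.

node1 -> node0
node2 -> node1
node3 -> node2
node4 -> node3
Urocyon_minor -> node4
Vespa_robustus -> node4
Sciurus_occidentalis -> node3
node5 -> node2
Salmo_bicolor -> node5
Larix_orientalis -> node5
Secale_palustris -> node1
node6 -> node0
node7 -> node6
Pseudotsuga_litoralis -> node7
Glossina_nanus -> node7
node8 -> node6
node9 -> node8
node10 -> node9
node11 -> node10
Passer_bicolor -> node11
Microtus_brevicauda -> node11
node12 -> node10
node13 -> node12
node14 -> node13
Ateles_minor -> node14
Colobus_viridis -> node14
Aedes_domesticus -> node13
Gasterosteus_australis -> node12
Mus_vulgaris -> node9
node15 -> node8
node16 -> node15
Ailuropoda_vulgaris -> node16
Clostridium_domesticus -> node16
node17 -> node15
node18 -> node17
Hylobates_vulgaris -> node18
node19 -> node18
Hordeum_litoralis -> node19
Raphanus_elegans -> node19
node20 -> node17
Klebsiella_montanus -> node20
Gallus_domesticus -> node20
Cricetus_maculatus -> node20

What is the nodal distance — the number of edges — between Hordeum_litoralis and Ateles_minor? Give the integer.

11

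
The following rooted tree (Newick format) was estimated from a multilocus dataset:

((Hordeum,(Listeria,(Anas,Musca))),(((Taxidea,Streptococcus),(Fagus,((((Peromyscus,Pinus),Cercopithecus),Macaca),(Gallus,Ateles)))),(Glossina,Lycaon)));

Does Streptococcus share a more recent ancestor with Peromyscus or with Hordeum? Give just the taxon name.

The MRCA of Streptococcus and Peromyscus subtends ((Taxidea,Streptococcus),(Fagus,((((Peromyscus,Pinus),Cercopithecus),Macaca),(Gallus,Ateles)))) (9 taxa).
The MRCA of Streptococcus and Hordeum is the root, subtending the entire tree (15 taxa).
The first is nested inside the second, so Streptococcus shares a more recent common ancestor with Peromyscus.

Peromyscus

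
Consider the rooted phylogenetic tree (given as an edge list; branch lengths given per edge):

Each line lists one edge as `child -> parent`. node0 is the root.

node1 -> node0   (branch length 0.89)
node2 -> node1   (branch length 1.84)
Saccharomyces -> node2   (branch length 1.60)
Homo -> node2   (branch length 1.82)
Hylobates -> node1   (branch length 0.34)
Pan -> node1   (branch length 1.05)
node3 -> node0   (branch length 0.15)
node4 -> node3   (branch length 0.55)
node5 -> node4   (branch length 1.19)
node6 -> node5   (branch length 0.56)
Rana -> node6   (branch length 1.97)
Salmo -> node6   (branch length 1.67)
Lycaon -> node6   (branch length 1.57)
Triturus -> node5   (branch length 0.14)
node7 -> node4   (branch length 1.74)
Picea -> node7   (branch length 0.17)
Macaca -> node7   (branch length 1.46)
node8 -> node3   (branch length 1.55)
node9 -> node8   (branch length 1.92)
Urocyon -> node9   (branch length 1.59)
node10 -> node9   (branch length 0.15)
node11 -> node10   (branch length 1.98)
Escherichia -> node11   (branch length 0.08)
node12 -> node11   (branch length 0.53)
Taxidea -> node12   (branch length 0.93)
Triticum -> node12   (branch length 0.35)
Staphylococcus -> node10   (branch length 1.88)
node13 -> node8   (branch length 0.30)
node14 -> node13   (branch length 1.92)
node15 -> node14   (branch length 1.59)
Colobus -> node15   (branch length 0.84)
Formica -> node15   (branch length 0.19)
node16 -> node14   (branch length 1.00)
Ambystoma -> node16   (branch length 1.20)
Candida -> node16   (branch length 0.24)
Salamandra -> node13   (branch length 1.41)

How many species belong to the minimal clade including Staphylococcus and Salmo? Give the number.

16

The MRCA of Staphylococcus and Salmo is the node subtending ((((Rana,Salmo,Lycaon),Triturus),(Picea,Macaca)),((Urocyon,((Escherichia,(Taxidea,Triticum)),Staphylococcus)),(((Colobus,Formica),(Ambystoma,Candida)),Salamandra))).
That clade contains 16 terminal taxa: Ambystoma, Candida, Colobus, Escherichia, Formica, Lycaon, Macaca, Picea, Rana, Salamandra, Salmo, Staphylococcus, Taxidea, Triticum, Triturus, Urocyon.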